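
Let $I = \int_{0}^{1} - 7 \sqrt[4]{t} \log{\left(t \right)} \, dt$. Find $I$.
$\frac{112}{25}$

Consider the simpler parametrised integral
$$J(a) = \int_{0}^{1} - 7 t^{a} \, dt = - \frac{7}{a + 1}.$$

Differentiating under the integral sign brings down a factor of $\ln t$:
$$\frac{dJ}{da} = \int_{0}^{1} - 7 t^{a} \log{\left(t \right)} \, dt = \frac{7}{\left(a + 1\right)^{2}}.$$

The integral on the left is $I$, so $I = \frac{7}{\left(a + 1\right)^{2}}$.

Setting $a = \frac{1}{4}$:
$$I = \frac{112}{25}.$$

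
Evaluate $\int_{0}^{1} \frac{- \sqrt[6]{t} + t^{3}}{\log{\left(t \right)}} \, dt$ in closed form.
$\log{\left(\frac{24}{7} \right)}$

Consider the one-parameter family: let $I(a) = \int_{0}^{1} \frac{- \sqrt[6]{t} + t^{a}}{\log{\left(t \right)}} \, dt$.

Since $\dfrac{\partial}{\partial a}\,t^{a} = t^{a} \ln t$, the $\ln t$ in the denominator cancels and
$$\frac{dI}{da} = \int_{0}^{1} t^{a} \, dt = \left[\frac{t^{a+1}}{a+1}\right]_0^1 = \frac{1}{a + 1}.$$

Integrating with respect to $a$ gives $I(a) = \log{\left(\frac{6 a}{7} + \frac{6}{7} \right)} + C$.

At $a = \frac{1}{6}$ the integrand is identically $0$, so $I(\frac{1}{6}) = 0$. The closed form gives $0$, hence $C = 0$.

Setting $a = 3$:
$$I = \log{\left(\frac{24}{7} \right)}.$$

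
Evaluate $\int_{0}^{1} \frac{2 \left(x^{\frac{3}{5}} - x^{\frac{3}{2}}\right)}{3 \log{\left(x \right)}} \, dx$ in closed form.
$- \log{\left(\frac{5 \sqrt[3]{10}}{8} \right)}$

Replace the exponent $\frac{3}{2}$ by a parameter $a$: let $I(a) = \int_{0}^{1} \frac{2 \left(x^{\frac{3}{5}} - x^{a}\right)}{3 \log{\left(x \right)}} \, dx$.

Since $\dfrac{\partial}{\partial a}\,x^{a} = x^{a} \ln x$, the $\ln x$ in the denominator cancels and
$$\frac{dI}{da} = \int_{0}^{1} - \frac{2}{3} x^{a} \, dx = - \frac{2}{3} \left[\frac{x^{a+1}}{a+1}\right]_0^1 = - \frac{2}{3 a + 3}.$$

Integrating with respect to $a$ gives $I(a) = - \log{\left(\frac{5^{\frac{2}{3}} \left(a + 1\right)^{\frac{2}{3}}}{4} \right)} + C$.

At $a = \frac{3}{5}$ the integrand is identically $0$, so $I(\frac{3}{5}) = 0$. The closed form gives $0$, hence $C = 0$.

Setting $a = \frac{3}{2}$:
$$I = - \log{\left(\frac{5 \sqrt[3]{10}}{8} \right)}.$$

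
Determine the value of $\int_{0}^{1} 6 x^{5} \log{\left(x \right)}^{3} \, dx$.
$- \frac{1}{36}$

Consider the simpler parametrised integral
$$J(a) = \int_{0}^{1} 6 x^{a} \, dx = \frac{6}{a + 1}.$$

Differentiating under the integral sign brings down a factor of $\ln x$:
$$\frac{dJ}{da} = \int_{0}^{1} 6 x^{a} \log{\left(x \right)} \, dx = - \frac{6}{\left(a + 1\right)^{2}}.$$

Repeating $3$ times in total — each differentiation brings down another $\ln x$ — gives
$$\frac{d^{3}J}{da^{3}} = \int_{0}^{1} 6 x^{a} \log{\left(x \right)}^{3} \, dx = - \frac{36}{\left(a + 1\right)^{4}},$$
and the integrand here is exactly the target integrand, so $I = - \frac{36}{\left(a + 1\right)^{4}}$.

Setting $a = 5$:
$$I = - \frac{1}{36}.$$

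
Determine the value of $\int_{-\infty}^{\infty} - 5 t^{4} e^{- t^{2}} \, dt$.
$- \frac{15 \sqrt{\pi}}{4}$

Begin with the known integral
$$J(a) = \int_{-\infty}^{\infty} - 5 e^{- a t^{2}} \, dt = - \frac{5 \sqrt{\pi}}{\sqrt{a}}.$$

Differentiating under the integral sign brings down a factor of $(-t^2)$:
$$\frac{dJ}{da} = \int_{-\infty}^{\infty} 5 t^{2} e^{- a t^{2}} \, dt = \frac{5 \sqrt{\pi}}{2 a^{\frac{3}{2}}}.$$

Repeating twice in total — each differentiation brings down another $(-t^2)$ — gives
$$\frac{d^{2}J}{da^{2}} = \int_{-\infty}^{\infty} - 5 t^{4} e^{- a t^{2}} \, dt = - \frac{15 \sqrt{\pi}}{4 a^{\frac{5}{2}}},$$
and the integrand here is exactly the target integrand, so $I = - \frac{15 \sqrt{\pi}}{4 a^{\frac{5}{2}}}$.

Setting $a = 1$:
$$I = - \frac{15 \sqrt{\pi}}{4}.$$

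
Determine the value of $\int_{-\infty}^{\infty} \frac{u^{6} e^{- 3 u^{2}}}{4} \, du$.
$\frac{5 \sqrt{3} \sqrt{\pi}}{864}$

Begin with the known integral
$$J(a) = \int_{-\infty}^{\infty} \frac{e^{- a u^{2}}}{4} \, du = \frac{\sqrt{\pi}}{4 \sqrt{a}}.$$

Differentiating under the integral sign brings down a factor of $(-u^2)$:
$$\frac{dJ}{da} = \int_{-\infty}^{\infty} - \frac{u^{2} e^{- a u^{2}}}{4} \, du = - \frac{\sqrt{\pi}}{8 a^{\frac{3}{2}}}.$$

Repeating $3$ times in total — each differentiation brings down another $(-u^2)$ — gives
$$\frac{d^{3}J}{da^{3}} = \int_{-\infty}^{\infty} - \frac{u^{6} e^{- a u^{2}}}{4} \, du = - \frac{15 \sqrt{\pi}}{32 a^{\frac{7}{2}}},$$
and the integrand here is $(-1)^{3}$ times the target integrand, so $I = (-1)^{3}\,\frac{d^{3}J}{da^{3}} = \frac{15 \sqrt{\pi}}{32 a^{\frac{7}{2}}}$.

Setting $a = 3$:
$$I = \frac{5 \sqrt{3} \sqrt{\pi}}{864}.$$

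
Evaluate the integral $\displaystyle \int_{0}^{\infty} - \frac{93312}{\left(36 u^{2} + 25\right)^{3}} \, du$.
$- \frac{2916 \pi}{3125}$

Start from the standard arctangent integral
$$J(a) = \int_{0}^{\infty} - \frac{2}{a^{2} + u^{2}} \, du = - \frac{\pi}{a}.$$

Differentiating under the integral sign with respect to $a$,
$$\frac{dJ}{da} = \int_{0}^{\infty} \frac{4 a}{\left(a^{2} + u^{2}\right)^{2}} \, du = \frac{\pi}{a^{2}},$$
so $\int_{0}^{\infty} - \frac{2}{\left(a^{2} + u^{2}\right)^{2}} \, du = - \frac{\pi}{2 a^{3}}$.

Repeating — each differentiation of $1/(u^2+a^2)^j$ produces $-2ja/(u^2+a^2)^{j+1}$ — and dividing through by $-2ja$ at each step yields, after $2$ differentiations in total,
$$\int_{0}^{\infty} - \frac{2}{\left(a^{2} + u^{2}\right)^{3}} \, du = - \frac{3 \pi}{8 a^{5}}.$$

Setting $a = \frac{5}{6}$:
$$I = - \frac{2916 \pi}{3125}.$$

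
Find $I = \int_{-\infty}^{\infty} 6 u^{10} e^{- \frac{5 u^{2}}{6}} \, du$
$\frac{275562 \sqrt{30} \sqrt{\pi}}{3125}$

Begin with the known integral
$$J(a) = \int_{-\infty}^{\infty} 6 e^{- a u^{2}} \, du = \frac{6 \sqrt{\pi}}{\sqrt{a}}.$$

Differentiating under the integral sign brings down a factor of $(-u^2)$:
$$\frac{dJ}{da} = \int_{-\infty}^{\infty} - 6 u^{2} e^{- a u^{2}} \, du = - \frac{3 \sqrt{\pi}}{a^{\frac{3}{2}}}.$$

Repeating $5$ times in total — each differentiation brings down another $(-u^2)$ — gives
$$\frac{d^{5}J}{da^{5}} = \int_{-\infty}^{\infty} - 6 u^{10} e^{- a u^{2}} \, du = - \frac{2835 \sqrt{\pi}}{16 a^{\frac{11}{2}}},$$
and the integrand here is $(-1)^{5}$ times the target integrand, so $I = (-1)^{5}\,\frac{d^{5}J}{da^{5}} = \frac{2835 \sqrt{\pi}}{16 a^{\frac{11}{2}}}$.

Setting $a = \frac{5}{6}$:
$$I = \frac{275562 \sqrt{30} \sqrt{\pi}}{3125}.$$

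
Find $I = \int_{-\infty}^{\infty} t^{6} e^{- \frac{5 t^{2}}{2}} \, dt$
$\frac{3 \sqrt{10} \sqrt{\pi}}{125}$

Consider the simpler parametrised integral
$$J(a) = \int_{-\infty}^{\infty} e^{- a t^{2}} \, dt = \frac{\sqrt{\pi}}{\sqrt{a}}.$$

Differentiating under the integral sign brings down a factor of $(-t^2)$:
$$\frac{dJ}{da} = \int_{-\infty}^{\infty} - t^{2} e^{- a t^{2}} \, dt = - \frac{\sqrt{\pi}}{2 a^{\frac{3}{2}}}.$$

Repeating $3$ times in total — each differentiation brings down another $(-t^2)$ — gives
$$\frac{d^{3}J}{da^{3}} = \int_{-\infty}^{\infty} - t^{6} e^{- a t^{2}} \, dt = - \frac{15 \sqrt{\pi}}{8 a^{\frac{7}{2}}},$$
and the integrand here is $(-1)^{3}$ times the target integrand, so $I = (-1)^{3}\,\frac{d^{3}J}{da^{3}} = \frac{15 \sqrt{\pi}}{8 a^{\frac{7}{2}}}$.

Setting $a = \frac{5}{2}$:
$$I = \frac{3 \sqrt{10} \sqrt{\pi}}{125}.$$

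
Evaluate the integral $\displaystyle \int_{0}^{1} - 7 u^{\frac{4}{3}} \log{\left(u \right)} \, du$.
$\frac{9}{7}$

Consider the simpler parametrised integral
$$J(a) = \int_{0}^{1} - 7 u^{a} \, du = - \frac{7}{a + 1}.$$

Differentiating under the integral sign brings down a factor of $\ln u$:
$$\frac{dJ}{da} = \int_{0}^{1} - 7 u^{a} \log{\left(u \right)} \, du = \frac{7}{\left(a + 1\right)^{2}}.$$

The integral on the left is $I$, so $I = \frac{7}{\left(a + 1\right)^{2}}$.

Setting $a = \frac{4}{3}$:
$$I = \frac{9}{7}.$$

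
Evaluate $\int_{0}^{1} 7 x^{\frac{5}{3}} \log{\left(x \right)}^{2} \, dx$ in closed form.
$\frac{189}{256}$

Begin with the known integral
$$J(a) = \int_{0}^{1} 7 x^{a} \, dx = \frac{7}{a + 1}.$$

Differentiating under the integral sign brings down a factor of $\ln x$:
$$\frac{dJ}{da} = \int_{0}^{1} 7 x^{a} \log{\left(x \right)} \, dx = - \frac{7}{\left(a + 1\right)^{2}}.$$

Repeating twice in total — each differentiation brings down another $\ln x$ — gives
$$\frac{d^{2}J}{da^{2}} = \int_{0}^{1} 7 x^{a} \log{\left(x \right)}^{2} \, dx = \frac{14}{\left(a + 1\right)^{3}},$$
and the integrand here is exactly the target integrand, so $I = \frac{14}{\left(a + 1\right)^{3}}$.

Setting $a = \frac{5}{3}$:
$$I = \frac{189}{256}.$$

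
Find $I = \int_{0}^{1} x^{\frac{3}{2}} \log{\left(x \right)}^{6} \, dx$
$\frac{18432}{15625}$

Start from the elementary integral
$$J(a) = \int_{0}^{1} x^{a} \, dx = \frac{1}{a + 1}.$$

Differentiating under the integral sign brings down a factor of $\ln x$:
$$\frac{dJ}{da} = \int_{0}^{1} x^{a} \log{\left(x \right)} \, dx = - \frac{1}{\left(a + 1\right)^{2}}.$$

Repeating $6$ times in total — each differentiation brings down another $\ln x$ — gives
$$\frac{d^{6}J}{da^{6}} = \int_{0}^{1} x^{a} \log{\left(x \right)}^{6} \, dx = \frac{720}{\left(a + 1\right)^{7}},$$
and the integrand here is exactly the target integrand, so $I = \frac{720}{\left(a + 1\right)^{7}}$.

Setting $a = \frac{3}{2}$:
$$I = \frac{18432}{15625}.$$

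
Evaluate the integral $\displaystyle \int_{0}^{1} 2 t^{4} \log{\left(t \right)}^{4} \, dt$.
$\frac{48}{3125}$

Consider the simpler parametrised integral
$$J(a) = \int_{0}^{1} 2 t^{a} \, dt = \frac{2}{a + 1}.$$

Differentiating under the integral sign brings down a factor of $\ln t$:
$$\frac{dJ}{da} = \int_{0}^{1} 2 t^{a} \log{\left(t \right)} \, dt = - \frac{2}{\left(a + 1\right)^{2}}.$$

Repeating $4$ times in total — each differentiation brings down another $\ln t$ — gives
$$\frac{d^{4}J}{da^{4}} = \int_{0}^{1} 2 t^{a} \log{\left(t \right)}^{4} \, dt = \frac{48}{\left(a + 1\right)^{5}},$$
and the integrand here is exactly the target integrand, so $I = \frac{48}{\left(a + 1\right)^{5}}$.

Setting $a = 4$:
$$I = \frac{48}{3125}.$$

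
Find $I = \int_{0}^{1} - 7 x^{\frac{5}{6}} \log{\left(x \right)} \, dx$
$\frac{252}{121}$

Begin with the known integral
$$J(a) = \int_{0}^{1} - 7 x^{a} \, dx = - \frac{7}{a + 1}.$$

Differentiating under the integral sign brings down a factor of $\ln x$:
$$\frac{dJ}{da} = \int_{0}^{1} - 7 x^{a} \log{\left(x \right)} \, dx = \frac{7}{\left(a + 1\right)^{2}}.$$

The integral on the left is $I$, so $I = \frac{7}{\left(a + 1\right)^{2}}$.

Setting $a = \frac{5}{6}$:
$$I = \frac{252}{121}.$$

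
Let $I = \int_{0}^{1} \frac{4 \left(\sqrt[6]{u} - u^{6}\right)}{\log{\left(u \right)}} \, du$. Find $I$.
$- \log{\left(1296 \right)}$

Introduce a parameter $a$ in the exponent: let $I(a) = \int_{0}^{1} \frac{4 \left(\sqrt[6]{u} - u^{a}\right)}{\log{\left(u \right)}} \, du$.

Since $\dfrac{\partial}{\partial a}\,u^{a} = u^{a} \ln u$, the $\ln u$ in the denominator cancels and
$$\frac{dI}{da} = \int_{0}^{1} -4 u^{a} \, du = -4 \left[\frac{u^{a+1}}{a+1}\right]_0^1 = - \frac{4}{a + 1}.$$

Integrating with respect to $a$ gives $I(a) = - \log{\left(\frac{1296 \left(a + 1\right)^{4}}{2401} \right)} + C$.

At $a = \frac{1}{6}$ the integrand is identically $0$, so $I(\frac{1}{6}) = 0$. The closed form gives $0$, hence $C = 0$.

Setting $a = 6$:
$$I = - \log{\left(1296 \right)}.$$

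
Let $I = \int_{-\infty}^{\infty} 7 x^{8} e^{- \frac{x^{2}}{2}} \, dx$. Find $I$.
$735 \sqrt{2} \sqrt{\pi}$

Begin with the known integral
$$J(a) = \int_{-\infty}^{\infty} 7 e^{- a x^{2}} \, dx = \frac{7 \sqrt{\pi}}{\sqrt{a}}.$$

Differentiating under the integral sign brings down a factor of $(-x^2)$:
$$\frac{dJ}{da} = \int_{-\infty}^{\infty} - 7 x^{2} e^{- a x^{2}} \, dx = - \frac{7 \sqrt{\pi}}{2 a^{\frac{3}{2}}}.$$

Repeating $4$ times in total — each differentiation brings down another $(-x^2)$ — gives
$$\frac{d^{4}J}{da^{4}} = \int_{-\infty}^{\infty} 7 x^{8} e^{- a x^{2}} \, dx = \frac{735 \sqrt{\pi}}{16 a^{\frac{9}{2}}},$$
and the integrand here is exactly the target integrand, so $I = \frac{735 \sqrt{\pi}}{16 a^{\frac{9}{2}}}$.

Setting $a = \frac{1}{2}$:
$$I = 735 \sqrt{2} \sqrt{\pi}.$$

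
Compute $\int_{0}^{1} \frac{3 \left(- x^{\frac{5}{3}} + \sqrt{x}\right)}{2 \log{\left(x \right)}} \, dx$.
$\log{\left(\frac{27}{64} \right)}$

Consider the one-parameter family: let $I(a) = \int_{0}^{1} \frac{3 \left(- x^{\frac{5}{3}} + x^{a}\right)}{2 \log{\left(x \right)}} \, dx$.

Since $\dfrac{\partial}{\partial a}\,x^{a} = x^{a} \ln x$, the $\ln x$ in the denominator cancels and
$$\frac{dI}{da} = \int_{0}^{1} \frac{3}{2} x^{a} \, dx = \frac{3}{2} \left[\frac{x^{a+1}}{a+1}\right]_0^1 = \frac{3}{2 \left(a + 1\right)}.$$

Integrating with respect to $a$ gives $I(a) = \log{\left(\frac{3 \sqrt{6} \left(a + 1\right)^{\frac{3}{2}}}{32} \right)} + C$.

At $a = \frac{5}{3}$ the integrand is identically $0$, so $I(\frac{5}{3}) = 0$. The closed form gives $0$, hence $C = 0$.

Setting $a = \frac{1}{2}$:
$$I = \log{\left(\frac{27}{64} \right)}.$$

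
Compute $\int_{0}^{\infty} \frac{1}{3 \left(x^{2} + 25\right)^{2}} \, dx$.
$\frac{\pi}{1500}$

Recall the elementary integral
$$J(a) = \int_{0}^{\infty} \frac{1}{3 \left(a^{2} + x^{2}\right)} \, dx = \frac{\pi}{6 a}.$$

Differentiating under the integral sign with respect to $a$,
$$\frac{dJ}{da} = \int_{0}^{\infty} - \frac{2 a}{3 \left(a^{2} + x^{2}\right)^{2}} \, dx = - \frac{\pi}{6 a^{2}},$$
so $\int_{0}^{\infty} \frac{1}{3 \left(a^{2} + x^{2}\right)^{2}} \, dx = \frac{\pi}{12 a^{3}}$.

Setting $a = 5$:
$$I = \frac{\pi}{1500}.$$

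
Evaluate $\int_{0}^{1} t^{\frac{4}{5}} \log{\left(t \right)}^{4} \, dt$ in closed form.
$\frac{25000}{19683}$

Consider the simpler parametrised integral
$$J(a) = \int_{0}^{1} t^{a} \, dt = \frac{1}{a + 1}.$$

Differentiating under the integral sign brings down a factor of $\ln t$:
$$\frac{dJ}{da} = \int_{0}^{1} t^{a} \log{\left(t \right)} \, dt = - \frac{1}{\left(a + 1\right)^{2}}.$$

Repeating $4$ times in total — each differentiation brings down another $\ln t$ — gives
$$\frac{d^{4}J}{da^{4}} = \int_{0}^{1} t^{a} \log{\left(t \right)}^{4} \, dt = \frac{24}{\left(a + 1\right)^{5}},$$
and the integrand here is exactly the target integrand, so $I = \frac{24}{\left(a + 1\right)^{5}}$.

Setting $a = \frac{4}{5}$:
$$I = \frac{25000}{19683}.$$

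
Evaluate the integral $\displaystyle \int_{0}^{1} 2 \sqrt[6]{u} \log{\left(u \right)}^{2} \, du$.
$\frac{864}{343}$

Consider the simpler parametrised integral
$$J(a) = \int_{0}^{1} 2 u^{a} \, du = \frac{2}{a + 1}.$$

Differentiating under the integral sign brings down a factor of $\ln u$:
$$\frac{dJ}{da} = \int_{0}^{1} 2 u^{a} \log{\left(u \right)} \, du = - \frac{2}{\left(a + 1\right)^{2}}.$$

Repeating twice in total — each differentiation brings down another $\ln u$ — gives
$$\frac{d^{2}J}{da^{2}} = \int_{0}^{1} 2 u^{a} \log{\left(u \right)}^{2} \, du = \frac{4}{\left(a + 1\right)^{3}},$$
and the integrand here is exactly the target integrand, so $I = \frac{4}{\left(a + 1\right)^{3}}$.

Setting $a = \frac{1}{6}$:
$$I = \frac{864}{343}.$$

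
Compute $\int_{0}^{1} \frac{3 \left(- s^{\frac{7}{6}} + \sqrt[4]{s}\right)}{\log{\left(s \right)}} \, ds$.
$\log{\left(\frac{3375}{17576} \right)}$

Consider the one-parameter family: let $I(a) = \int_{0}^{1} \frac{3 \left(- s^{\frac{7}{6}} + s^{a}\right)}{\log{\left(s \right)}} \, ds$.

Since $\dfrac{\partial}{\partial a}\,s^{a} = s^{a} \ln s$, the $\ln s$ in the denominator cancels and
$$\frac{dI}{da} = \int_{0}^{1} 3 s^{a} \, ds = 3 \left[\frac{s^{a+1}}{a+1}\right]_0^1 = \frac{3}{a + 1}.$$

Integrating with respect to $a$ gives $I(a) = \log{\left(\frac{216 \left(a + 1\right)^{3}}{2197} \right)} + C$.

At $a = \frac{7}{6}$ the integrand is identically $0$, so $I(\frac{7}{6}) = 0$. The closed form gives $0$, hence $C = 0$.

Setting $a = \frac{1}{4}$:
$$I = \log{\left(\frac{3375}{17576} \right)}.$$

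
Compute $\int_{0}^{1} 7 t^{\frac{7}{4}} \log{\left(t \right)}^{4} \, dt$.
$\frac{172032}{161051}$

Begin with the known integral
$$J(a) = \int_{0}^{1} 7 t^{a} \, dt = \frac{7}{a + 1}.$$

Differentiating under the integral sign brings down a factor of $\ln t$:
$$\frac{dJ}{da} = \int_{0}^{1} 7 t^{a} \log{\left(t \right)} \, dt = - \frac{7}{\left(a + 1\right)^{2}}.$$

Repeating $4$ times in total — each differentiation brings down another $\ln t$ — gives
$$\frac{d^{4}J}{da^{4}} = \int_{0}^{1} 7 t^{a} \log{\left(t \right)}^{4} \, dt = \frac{168}{\left(a + 1\right)^{5}},$$
and the integrand here is exactly the target integrand, so $I = \frac{168}{\left(a + 1\right)^{5}}$.

Setting $a = \frac{7}{4}$:
$$I = \frac{172032}{161051}.$$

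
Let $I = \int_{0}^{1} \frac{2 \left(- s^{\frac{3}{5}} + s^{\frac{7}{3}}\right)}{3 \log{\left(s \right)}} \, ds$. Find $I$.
$\log{\left(\frac{5 \sqrt[3]{60}}{12} \right)}$

Consider the one-parameter family: let $I(a) = \int_{0}^{1} \frac{2 \left(s^{\frac{7}{3}} - s^{a}\right)}{3 \log{\left(s \right)}} \, ds$.

Since $\dfrac{\partial}{\partial a}\,s^{a} = s^{a} \ln s$, the $\ln s$ in the denominator cancels and
$$\frac{dI}{da} = \int_{0}^{1} - \frac{2}{3} s^{a} \, ds = - \frac{2}{3} \left[\frac{s^{a+1}}{a+1}\right]_0^1 = - \frac{2}{3 a + 3}.$$

Integrating with respect to $a$ gives $I(a) = - \frac{2 \log{\left(a + 1 \right)}}{3} - \frac{2 \log{\left(3 \right)}}{3} + \frac{2 \log{\left(10 \right)}}{3} + C$.

At $a = \frac{7}{3}$ the integrand is identically $0$, so $I(\frac{7}{3}) = 0$. The closed form gives $0$, hence $C = 0$.

Setting $a = \frac{3}{5}$:
$$I = \log{\left(\frac{5 \sqrt[3]{60}}{12} \right)}.$$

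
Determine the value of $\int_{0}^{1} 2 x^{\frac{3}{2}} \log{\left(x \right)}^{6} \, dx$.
$\frac{36864}{15625}$

Start from the elementary integral
$$J(a) = \int_{0}^{1} 2 x^{a} \, dx = \frac{2}{a + 1}.$$

Differentiating under the integral sign brings down a factor of $\ln x$:
$$\frac{dJ}{da} = \int_{0}^{1} 2 x^{a} \log{\left(x \right)} \, dx = - \frac{2}{\left(a + 1\right)^{2}}.$$

Repeating $6$ times in total — each differentiation brings down another $\ln x$ — gives
$$\frac{d^{6}J}{da^{6}} = \int_{0}^{1} 2 x^{a} \log{\left(x \right)}^{6} \, dx = \frac{1440}{\left(a + 1\right)^{7}},$$
and the integrand here is exactly the target integrand, so $I = \frac{1440}{\left(a + 1\right)^{7}}$.

Setting $a = \frac{3}{2}$:
$$I = \frac{36864}{15625}.$$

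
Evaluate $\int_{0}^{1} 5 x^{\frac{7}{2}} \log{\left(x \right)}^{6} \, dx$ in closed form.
$\frac{51200}{531441}$

Consider the simpler parametrised integral
$$J(a) = \int_{0}^{1} 5 x^{a} \, dx = \frac{5}{a + 1}.$$

Differentiating under the integral sign brings down a factor of $\ln x$:
$$\frac{dJ}{da} = \int_{0}^{1} 5 x^{a} \log{\left(x \right)} \, dx = - \frac{5}{\left(a + 1\right)^{2}}.$$

Repeating $6$ times in total — each differentiation brings down another $\ln x$ — gives
$$\frac{d^{6}J}{da^{6}} = \int_{0}^{1} 5 x^{a} \log{\left(x \right)}^{6} \, dx = \frac{3600}{\left(a + 1\right)^{7}},$$
and the integrand here is exactly the target integrand, so $I = \frac{3600}{\left(a + 1\right)^{7}}$.

Setting $a = \frac{7}{2}$:
$$I = \frac{51200}{531441}.$$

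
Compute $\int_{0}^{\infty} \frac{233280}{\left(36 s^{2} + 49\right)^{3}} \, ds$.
$\frac{7290 \pi}{16807}$

Start from the standard arctangent integral
$$J(a) = \int_{0}^{\infty} \frac{5}{a^{2} + s^{2}} \, ds = \frac{5 \pi}{2 a}.$$

Differentiating under the integral sign with respect to $a$,
$$\frac{dJ}{da} = \int_{0}^{\infty} - \frac{10 a}{\left(a^{2} + s^{2}\right)^{2}} \, ds = - \frac{5 \pi}{2 a^{2}},$$
so $\int_{0}^{\infty} \frac{5}{\left(a^{2} + s^{2}\right)^{2}} \, ds = \frac{5 \pi}{4 a^{3}}$.

Repeating — each differentiation of $1/(s^2+a^2)^j$ produces $-2ja/(s^2+a^2)^{j+1}$ — and dividing through by $-2ja$ at each step yields, after $2$ differentiations in total,
$$\int_{0}^{\infty} \frac{5}{\left(a^{2} + s^{2}\right)^{3}} \, ds = \frac{15 \pi}{16 a^{5}}.$$

Setting $a = \frac{7}{6}$:
$$I = \frac{7290 \pi}{16807}.$$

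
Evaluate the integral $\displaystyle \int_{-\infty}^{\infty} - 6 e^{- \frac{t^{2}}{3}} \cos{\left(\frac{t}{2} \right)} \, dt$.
$- \frac{6 \sqrt{3} \sqrt{\pi}}{e^{\frac{3}{16}}}$

Treat the cosine frequency as a parameter and define $I(b) = \int_{-\infty}^{\infty} - 6 e^{- \frac{t^{2}}{3}} \cos{\left(b t \right)} \, dt$.

Differentiating under the integral sign,
$$I'(b) = \int_{-\infty}^{\infty} 6 t e^{- \frac{t^{2}}{3}} \sin{\left(b t \right)} \, dt.$$

Integrate $\int_{-\infty}^{\infty} t \sin(b t)\, e^{- \frac{t^{2}}{3}}\, dt$ by parts with $u = \sin(b t)$ and $dv = t\, e^{- \frac{t^{2}}{3}}\, dt$, giving $v = - \frac{3 e^{- \frac{t^{2}}{3}}}{2}$. The boundary term vanishes and
$$\int_{-\infty}^{\infty} t \sin(b t)\, e^{- \frac{t^{2}}{3}}\, dt = \frac{3 b}{2} \int_{-\infty}^{\infty} \cos(b t)\, e^{- \frac{t^{2}}{3}}\, dt,$$
so $I'(b) = - \frac{3 b}{2}\, I(b)$.

This is a separable first-order ODE; solving with the initial condition $I(0) = \int_{-\infty}^{\infty} - 6 e^{- \frac{t^{2}}{3}}\,dt = - 6 \sqrt{3} \sqrt{\pi}$ gives
$$I(b) = - 6 \sqrt{3} \sqrt{\pi} e^{- \frac{3 b^{2}}{4}}.$$

Setting $b = \frac{1}{2}$:
$$I = - \frac{6 \sqrt{3} \sqrt{\pi}}{e^{\frac{3}{16}}}.$$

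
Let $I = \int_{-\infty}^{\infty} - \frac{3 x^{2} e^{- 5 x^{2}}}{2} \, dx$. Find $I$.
$- \frac{3 \sqrt{5} \sqrt{\pi}}{100}$

Start from the elementary integral
$$J(a) = \int_{-\infty}^{\infty} - \frac{3 e^{- a x^{2}}}{2} \, dx = - \frac{3 \sqrt{\pi}}{2 \sqrt{a}}.$$

Differentiating under the integral sign brings down a factor of $(-x^2)$:
$$\frac{dJ}{da} = \int_{-\infty}^{\infty} \frac{3 x^{2} e^{- a x^{2}}}{2} \, dx = \frac{3 \sqrt{\pi}}{4 a^{\frac{3}{2}}}.$$

The integral on the left is $-I$, so $I = - \frac{3 \sqrt{\pi}}{4 a^{\frac{3}{2}}}$.

Setting $a = 5$:
$$I = - \frac{3 \sqrt{5} \sqrt{\pi}}{100}.$$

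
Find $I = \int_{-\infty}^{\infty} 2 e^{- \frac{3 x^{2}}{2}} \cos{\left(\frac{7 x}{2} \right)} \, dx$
$\frac{2 \sqrt{6} \sqrt{\pi}}{3 e^{\frac{49}{24}}}$

Define $I(b) = \int_{-\infty}^{\infty} 2 e^{- \frac{3 x^{2}}{2}} \cos{\left(b x \right)} \, dx$.

Differentiating under the integral sign,
$$I'(b) = \int_{-\infty}^{\infty} - 2 x e^{- \frac{3 x^{2}}{2}} \sin{\left(b x \right)} \, dx.$$

Integrate $\int_{-\infty}^{\infty} x \sin(b x)\, e^{- \frac{3 x^{2}}{2}}\, dx$ by parts with $u = \sin(b x)$ and $dv = x\, e^{- \frac{3 x^{2}}{2}}\, dx$, giving $v = - \frac{e^{- \frac{3 x^{2}}{2}}}{3}$. The boundary term vanishes and
$$\int_{-\infty}^{\infty} x \sin(b x)\, e^{- \frac{3 x^{2}}{2}}\, dx = \frac{b}{3} \int_{-\infty}^{\infty} \cos(b x)\, e^{- \frac{3 x^{2}}{2}}\, dx,$$
so $I'(b) = - \frac{b}{3}\, I(b)$.

This is a separable first-order ODE; solving with the initial condition $I(0) = \int_{-\infty}^{\infty} 2 e^{- \frac{3 x^{2}}{2}}\,dx = \frac{2 \sqrt{6} \sqrt{\pi}}{3}$ gives
$$I(b) = \frac{2 \sqrt{6} \sqrt{\pi} e^{- \frac{b^{2}}{6}}}{3}.$$

Setting $b = \frac{7}{2}$:
$$I = \frac{2 \sqrt{6} \sqrt{\pi}}{3 e^{\frac{49}{24}}}.$$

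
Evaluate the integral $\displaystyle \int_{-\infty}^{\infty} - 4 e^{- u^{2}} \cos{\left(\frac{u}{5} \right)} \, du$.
$- \frac{4 \sqrt{\pi}}{e^{\frac{1}{100}}}$

Define $I(b) = \int_{-\infty}^{\infty} - 4 e^{- u^{2}} \cos{\left(b u \right)} \, du$.

Differentiating under the integral sign,
$$I'(b) = \int_{-\infty}^{\infty} 4 u e^{- u^{2}} \sin{\left(b u \right)} \, du.$$

Integrate $\int_{-\infty}^{\infty} u \sin(b u)\, e^{- u^{2}}\, du$ by parts with $w = \sin(b u)$ and $dv = u\, e^{- u^{2}}\, du$, giving $v = - \frac{e^{- u^{2}}}{2}$. The boundary term vanishes and
$$\int_{-\infty}^{\infty} u \sin(b u)\, e^{- u^{2}}\, du = \frac{b}{2} \int_{-\infty}^{\infty} \cos(b u)\, e^{- u^{2}}\, du,$$
so $I'(b) = - \frac{b}{2}\, I(b)$.

This is a separable first-order ODE; solving with the initial condition $I(0) = \int_{-\infty}^{\infty} - 4 e^{- u^{2}}\,du = - 4 \sqrt{\pi}$ gives
$$I(b) = - 4 \sqrt{\pi} e^{- \frac{b^{2}}{4}}.$$

Setting $b = \frac{1}{5}$:
$$I = - \frac{4 \sqrt{\pi}}{e^{\frac{1}{100}}}.$$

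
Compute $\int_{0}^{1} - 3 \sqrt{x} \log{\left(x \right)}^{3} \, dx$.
$\frac{32}{9}$

Consider the simpler parametrised integral
$$J(a) = \int_{0}^{1} - 3 x^{a} \, dx = - \frac{3}{a + 1}.$$

Differentiating under the integral sign brings down a factor of $\ln x$:
$$\frac{dJ}{da} = \int_{0}^{1} - 3 x^{a} \log{\left(x \right)} \, dx = \frac{3}{\left(a + 1\right)^{2}}.$$

Repeating $3$ times in total — each differentiation brings down another $\ln x$ — gives
$$\frac{d^{3}J}{da^{3}} = \int_{0}^{1} - 3 x^{a} \log{\left(x \right)}^{3} \, dx = \frac{18}{\left(a + 1\right)^{4}},$$
and the integrand here is exactly the target integrand, so $I = \frac{18}{\left(a + 1\right)^{4}}$.

Setting $a = \frac{1}{2}$:
$$I = \frac{32}{9}.$$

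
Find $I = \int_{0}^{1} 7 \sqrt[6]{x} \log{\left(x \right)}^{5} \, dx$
$- \frac{5598720}{16807}$

Consider the simpler parametrised integral
$$J(a) = \int_{0}^{1} 7 x^{a} \, dx = \frac{7}{a + 1}.$$

Differentiating under the integral sign brings down a factor of $\ln x$:
$$\frac{dJ}{da} = \int_{0}^{1} 7 x^{a} \log{\left(x \right)} \, dx = - \frac{7}{\left(a + 1\right)^{2}}.$$

Repeating $5$ times in total — each differentiation brings down another $\ln x$ — gives
$$\frac{d^{5}J}{da^{5}} = \int_{0}^{1} 7 x^{a} \log{\left(x \right)}^{5} \, dx = - \frac{840}{\left(a + 1\right)^{6}},$$
and the integrand here is exactly the target integrand, so $I = - \frac{840}{\left(a + 1\right)^{6}}$.

Setting $a = \frac{1}{6}$:
$$I = - \frac{5598720}{16807}.$$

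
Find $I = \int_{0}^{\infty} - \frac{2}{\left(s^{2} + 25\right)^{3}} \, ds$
$- \frac{3 \pi}{25000}$

Start from the standard arctangent integral
$$J(a) = \int_{0}^{\infty} - \frac{2}{a^{2} + s^{2}} \, ds = - \frac{\pi}{a}.$$

Differentiating under the integral sign with respect to $a$,
$$\frac{dJ}{da} = \int_{0}^{\infty} \frac{4 a}{\left(a^{2} + s^{2}\right)^{2}} \, ds = \frac{\pi}{a^{2}},$$
so $\int_{0}^{\infty} - \frac{2}{\left(a^{2} + s^{2}\right)^{2}} \, ds = - \frac{\pi}{2 a^{3}}$.

Repeating — each differentiation of $1/(s^2+a^2)^j$ produces $-2ja/(s^2+a^2)^{j+1}$ — and dividing through by $-2ja$ at each step yields, after $2$ differentiations in total,
$$\int_{0}^{\infty} - \frac{2}{\left(a^{2} + s^{2}\right)^{3}} \, ds = - \frac{3 \pi}{8 a^{5}}.$$

Setting $a = 5$:
$$I = - \frac{3 \pi}{25000}.$$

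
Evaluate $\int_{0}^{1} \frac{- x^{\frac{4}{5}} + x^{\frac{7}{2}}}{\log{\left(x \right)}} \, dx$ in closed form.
$\log{\left(\frac{5}{2} \right)}$

Consider the one-parameter family: let $I(a) = \int_{0}^{1} \frac{- x^{\frac{4}{5}} + x^{a}}{\log{\left(x \right)}} \, dx$.

Since $\dfrac{\partial}{\partial a}\,x^{a} = x^{a} \ln x$, the $\ln x$ in the denominator cancels and
$$\frac{dI}{da} = \int_{0}^{1} x^{a} \, dx = \left[\frac{x^{a+1}}{a+1}\right]_0^1 = \frac{1}{a + 1}.$$

Integrating with respect to $a$ gives $I(a) = \log{\left(\frac{5 a}{9} + \frac{5}{9} \right)} + C$.

At $a = \frac{4}{5}$ the integrand is identically $0$, so $I(\frac{4}{5}) = 0$. The closed form gives $0$, hence $C = 0$.

Setting $a = \frac{7}{2}$:
$$I = \log{\left(\frac{5}{2} \right)}.$$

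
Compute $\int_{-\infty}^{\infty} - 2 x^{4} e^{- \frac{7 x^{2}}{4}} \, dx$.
$- \frac{48 \sqrt{7} \sqrt{\pi}}{343}$

Start from the elementary integral
$$J(a) = \int_{-\infty}^{\infty} - 2 e^{- a x^{2}} \, dx = - \frac{2 \sqrt{\pi}}{\sqrt{a}}.$$

Differentiating under the integral sign brings down a factor of $(-x^2)$:
$$\frac{dJ}{da} = \int_{-\infty}^{\infty} 2 x^{2} e^{- a x^{2}} \, dx = \frac{\sqrt{\pi}}{a^{\frac{3}{2}}}.$$

Repeating twice in total — each differentiation brings down another $(-x^2)$ — gives
$$\frac{d^{2}J}{da^{2}} = \int_{-\infty}^{\infty} - 2 x^{4} e^{- a x^{2}} \, dx = - \frac{3 \sqrt{\pi}}{2 a^{\frac{5}{2}}},$$
and the integrand here is exactly the target integrand, so $I = - \frac{3 \sqrt{\pi}}{2 a^{\frac{5}{2}}}$.

Setting $a = \frac{7}{4}$:
$$I = - \frac{48 \sqrt{7} \sqrt{\pi}}{343}.$$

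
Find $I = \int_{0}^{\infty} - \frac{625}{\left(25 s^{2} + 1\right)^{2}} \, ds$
$- \frac{125 \pi}{4}$

Start from the standard arctangent integral
$$J(a) = \int_{0}^{\infty} - \frac{1}{a^{2} + s^{2}} \, ds = - \frac{\pi}{2 a}.$$

Differentiating under the integral sign with respect to $a$,
$$\frac{dJ}{da} = \int_{0}^{\infty} \frac{2 a}{\left(a^{2} + s^{2}\right)^{2}} \, ds = \frac{\pi}{2 a^{2}},$$
so $\int_{0}^{\infty} - \frac{1}{\left(a^{2} + s^{2}\right)^{2}} \, ds = - \frac{\pi}{4 a^{3}}$.

Setting $a = \frac{1}{5}$:
$$I = - \frac{125 \pi}{4}.$$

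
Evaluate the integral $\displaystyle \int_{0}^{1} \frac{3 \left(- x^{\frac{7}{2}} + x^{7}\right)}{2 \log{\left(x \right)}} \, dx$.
$\log{\left(\frac{64}{27} \right)}$

Introduce a parameter $a$ in the exponent: let $I(a) = \int_{0}^{1} \frac{3 \left(x^{7} - x^{a}\right)}{2 \log{\left(x \right)}} \, dx$.

Since $\dfrac{\partial}{\partial a}\,x^{a} = x^{a} \ln x$, the $\ln x$ in the denominator cancels and
$$\frac{dI}{da} = \int_{0}^{1} - \frac{3}{2} x^{a} \, dx = - \frac{3}{2} \left[\frac{x^{a+1}}{a+1}\right]_0^1 = - \frac{3}{2 a + 2}.$$

Integrating with respect to $a$ gives $I(a) = - \frac{3 \log{\left(a + 1 \right)}}{2} + \frac{9 \log{\left(2 \right)}}{2} + C$.

At $a = 7$ the integrand is identically $0$, so $I(7) = 0$. The closed form gives $0$, hence $C = 0$.

Setting $a = \frac{7}{2}$:
$$I = \log{\left(\frac{64}{27} \right)}.$$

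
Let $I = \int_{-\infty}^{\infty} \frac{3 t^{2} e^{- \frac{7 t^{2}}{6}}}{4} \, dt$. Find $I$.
$\frac{9 \sqrt{42} \sqrt{\pi}}{196}$

Begin with the known integral
$$J(a) = \int_{-\infty}^{\infty} \frac{3 e^{- a t^{2}}}{4} \, dt = \frac{3 \sqrt{\pi}}{4 \sqrt{a}}.$$

Differentiating under the integral sign brings down a factor of $(-t^2)$:
$$\frac{dJ}{da} = \int_{-\infty}^{\infty} - \frac{3 t^{2} e^{- a t^{2}}}{4} \, dt = - \frac{3 \sqrt{\pi}}{8 a^{\frac{3}{2}}}.$$

The integral on the left is $-I$, so $I = \frac{3 \sqrt{\pi}}{8 a^{\frac{3}{2}}}$.

Setting $a = \frac{7}{6}$:
$$I = \frac{9 \sqrt{42} \sqrt{\pi}}{196}.$$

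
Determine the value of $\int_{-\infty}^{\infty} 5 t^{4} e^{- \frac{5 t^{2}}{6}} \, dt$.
$\frac{27 \sqrt{30} \sqrt{\pi}}{25}$

Begin with the known integral
$$J(a) = \int_{-\infty}^{\infty} 5 e^{- a t^{2}} \, dt = \frac{5 \sqrt{\pi}}{\sqrt{a}}.$$

Differentiating under the integral sign brings down a factor of $(-t^2)$:
$$\frac{dJ}{da} = \int_{-\infty}^{\infty} - 5 t^{2} e^{- a t^{2}} \, dt = - \frac{5 \sqrt{\pi}}{2 a^{\frac{3}{2}}}.$$

Repeating twice in total — each differentiation brings down another $(-t^2)$ — gives
$$\frac{d^{2}J}{da^{2}} = \int_{-\infty}^{\infty} 5 t^{4} e^{- a t^{2}} \, dt = \frac{15 \sqrt{\pi}}{4 a^{\frac{5}{2}}},$$
and the integrand here is exactly the target integrand, so $I = \frac{15 \sqrt{\pi}}{4 a^{\frac{5}{2}}}$.

Setting $a = \frac{5}{6}$:
$$I = \frac{27 \sqrt{30} \sqrt{\pi}}{25}.$$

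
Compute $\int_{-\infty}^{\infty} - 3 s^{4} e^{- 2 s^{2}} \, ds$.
$- \frac{9 \sqrt{2} \sqrt{\pi}}{32}$

Begin with the known integral
$$J(a) = \int_{-\infty}^{\infty} - 3 e^{- a s^{2}} \, ds = - \frac{3 \sqrt{\pi}}{\sqrt{a}}.$$

Differentiating under the integral sign brings down a factor of $(-s^2)$:
$$\frac{dJ}{da} = \int_{-\infty}^{\infty} 3 s^{2} e^{- a s^{2}} \, ds = \frac{3 \sqrt{\pi}}{2 a^{\frac{3}{2}}}.$$

Repeating twice in total — each differentiation brings down another $(-s^2)$ — gives
$$\frac{d^{2}J}{da^{2}} = \int_{-\infty}^{\infty} - 3 s^{4} e^{- a s^{2}} \, ds = - \frac{9 \sqrt{\pi}}{4 a^{\frac{5}{2}}},$$
and the integrand here is exactly the target integrand, so $I = - \frac{9 \sqrt{\pi}}{4 a^{\frac{5}{2}}}$.

Setting $a = 2$:
$$I = - \frac{9 \sqrt{2} \sqrt{\pi}}{32}.$$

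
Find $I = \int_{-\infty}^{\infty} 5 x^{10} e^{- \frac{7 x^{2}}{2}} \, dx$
$\frac{675 \sqrt{14} \sqrt{\pi}}{16807}$

Begin with the known integral
$$J(a) = \int_{-\infty}^{\infty} 5 e^{- a x^{2}} \, dx = \frac{5 \sqrt{\pi}}{\sqrt{a}}.$$

Differentiating under the integral sign brings down a factor of $(-x^2)$:
$$\frac{dJ}{da} = \int_{-\infty}^{\infty} - 5 x^{2} e^{- a x^{2}} \, dx = - \frac{5 \sqrt{\pi}}{2 a^{\frac{3}{2}}}.$$

Repeating $5$ times in total — each differentiation brings down another $(-x^2)$ — gives
$$\frac{d^{5}J}{da^{5}} = \int_{-\infty}^{\infty} - 5 x^{10} e^{- a x^{2}} \, dx = - \frac{4725 \sqrt{\pi}}{32 a^{\frac{11}{2}}},$$
and the integrand here is $(-1)^{5}$ times the target integrand, so $I = (-1)^{5}\,\frac{d^{5}J}{da^{5}} = \frac{4725 \sqrt{\pi}}{32 a^{\frac{11}{2}}}$.

Setting $a = \frac{7}{2}$:
$$I = \frac{675 \sqrt{14} \sqrt{\pi}}{16807}.$$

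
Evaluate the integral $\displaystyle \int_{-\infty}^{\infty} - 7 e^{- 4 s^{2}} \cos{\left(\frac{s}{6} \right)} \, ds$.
$- \frac{7 \sqrt{\pi}}{2 e^{\frac{1}{576}}}$

Let $b$ denote the cosine frequency and define $I(b) = \int_{-\infty}^{\infty} - 7 e^{- 4 s^{2}} \cos{\left(b s \right)} \, ds$.

Differentiating under the integral sign,
$$I'(b) = \int_{-\infty}^{\infty} 7 s e^{- 4 s^{2}} \sin{\left(b s \right)} \, ds.$$

Integrate $\int_{-\infty}^{\infty} s \sin(b s)\, e^{- 4 s^{2}}\, ds$ by parts with $u = \sin(b s)$ and $dv = s\, e^{- 4 s^{2}}\, ds$, giving $v = - \frac{e^{- 4 s^{2}}}{8}$. The boundary term vanishes and
$$\int_{-\infty}^{\infty} s \sin(b s)\, e^{- 4 s^{2}}\, ds = \frac{b}{8} \int_{-\infty}^{\infty} \cos(b s)\, e^{- 4 s^{2}}\, ds,$$
so $I'(b) = - \frac{b}{8}\, I(b)$.

This is a separable first-order ODE; solving with the initial condition $I(0) = \int_{-\infty}^{\infty} - 7 e^{- 4 s^{2}}\,ds = - \frac{7 \sqrt{\pi}}{2}$ gives
$$I(b) = - \frac{7 \sqrt{\pi} e^{- \frac{b^{2}}{16}}}{2}.$$

Setting $b = \frac{1}{6}$:
$$I = - \frac{7 \sqrt{\pi}}{2 e^{\frac{1}{576}}}.$$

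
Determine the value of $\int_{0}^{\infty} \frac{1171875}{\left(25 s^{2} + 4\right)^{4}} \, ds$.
$\frac{1171875 \pi}{4096}$

Start from the standard arctangent integral
$$J(a) = \int_{0}^{\infty} \frac{3}{a^{2} + s^{2}} \, ds = \frac{3 \pi}{2 a}.$$

Differentiating under the integral sign with respect to $a$,
$$\frac{dJ}{da} = \int_{0}^{\infty} - \frac{6 a}{\left(a^{2} + s^{2}\right)^{2}} \, ds = - \frac{3 \pi}{2 a^{2}},$$
so $\int_{0}^{\infty} \frac{3}{\left(a^{2} + s^{2}\right)^{2}} \, ds = \frac{3 \pi}{4 a^{3}}$.

Repeating — each differentiation of $1/(s^2+a^2)^j$ produces $-2ja/(s^2+a^2)^{j+1}$ — and dividing through by $-2ja$ at each step yields, after $3$ differentiations in total,
$$\int_{0}^{\infty} \frac{3}{\left(a^{2} + s^{2}\right)^{4}} \, ds = \frac{15 \pi}{32 a^{7}}.$$

Setting $a = \frac{2}{5}$:
$$I = \frac{1171875 \pi}{4096}.$$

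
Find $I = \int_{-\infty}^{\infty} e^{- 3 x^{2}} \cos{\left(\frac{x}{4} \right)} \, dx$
$\frac{\sqrt{3} \sqrt{\pi}}{3 e^{\frac{1}{192}}}$

Define $I(b) = \int_{-\infty}^{\infty} e^{- 3 x^{2}} \cos{\left(b x \right)} \, dx$.

Differentiating under the integral sign,
$$I'(b) = \int_{-\infty}^{\infty} - x e^{- 3 x^{2}} \sin{\left(b x \right)} \, dx.$$

Integrate $\int_{-\infty}^{\infty} x \sin(b x)\, e^{- 3 x^{2}}\, dx$ by parts with $u = \sin(b x)$ and $dv = x\, e^{- 3 x^{2}}\, dx$, giving $v = - \frac{e^{- 3 x^{2}}}{6}$. The boundary term vanishes and
$$\int_{-\infty}^{\infty} x \sin(b x)\, e^{- 3 x^{2}}\, dx = \frac{b}{6} \int_{-\infty}^{\infty} \cos(b x)\, e^{- 3 x^{2}}\, dx,$$
so $I'(b) = - \frac{b}{6}\, I(b)$.

This is a separable first-order ODE; solving with the initial condition $I(0) = \int_{-\infty}^{\infty} e^{- 3 x^{2}}\,dx = \frac{\sqrt{3} \sqrt{\pi}}{3}$ gives
$$I(b) = \frac{\sqrt{3} \sqrt{\pi} e^{- \frac{b^{2}}{12}}}{3}.$$

Setting $b = \frac{1}{4}$:
$$I = \frac{\sqrt{3} \sqrt{\pi}}{3 e^{\frac{1}{192}}}.$$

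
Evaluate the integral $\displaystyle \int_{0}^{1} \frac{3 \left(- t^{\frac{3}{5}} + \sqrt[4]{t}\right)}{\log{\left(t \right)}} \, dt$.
$- \log{\left(\frac{32768}{15625} \right)}$

Introduce a parameter $a$ in the exponent: let $I(a) = \int_{0}^{1} \frac{3 \left(\sqrt[4]{t} - t^{a}\right)}{\log{\left(t \right)}} \, dt$.

Since $\dfrac{\partial}{\partial a}\,t^{a} = t^{a} \ln t$, the $\ln t$ in the denominator cancels and
$$\frac{dI}{da} = \int_{0}^{1} -3 t^{a} \, dt = -3 \left[\frac{t^{a+1}}{a+1}\right]_0^1 = - \frac{3}{a + 1}.$$

Integrating with respect to $a$ gives $I(a) = - \log{\left(\frac{64 \left(a + 1\right)^{3}}{125} \right)} + C$.

At $a = \frac{1}{4}$ the integrand is identically $0$, so $I(\frac{1}{4}) = 0$. The closed form gives $0$, hence $C = 0$.

Setting $a = \frac{3}{5}$:
$$I = - \log{\left(\frac{32768}{15625} \right)}.$$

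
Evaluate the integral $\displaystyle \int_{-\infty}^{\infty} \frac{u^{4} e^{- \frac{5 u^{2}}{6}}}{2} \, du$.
$\frac{27 \sqrt{30} \sqrt{\pi}}{250}$

Begin with the known integral
$$J(a) = \int_{-\infty}^{\infty} \frac{e^{- a u^{2}}}{2} \, du = \frac{\sqrt{\pi}}{2 \sqrt{a}}.$$

Differentiating under the integral sign brings down a factor of $(-u^2)$:
$$\frac{dJ}{da} = \int_{-\infty}^{\infty} - \frac{u^{2} e^{- a u^{2}}}{2} \, du = - \frac{\sqrt{\pi}}{4 a^{\frac{3}{2}}}.$$

Repeating twice in total — each differentiation brings down another $(-u^2)$ — gives
$$\frac{d^{2}J}{da^{2}} = \int_{-\infty}^{\infty} \frac{u^{4} e^{- a u^{2}}}{2} \, du = \frac{3 \sqrt{\pi}}{8 a^{\frac{5}{2}}},$$
and the integrand here is exactly the target integrand, so $I = \frac{3 \sqrt{\pi}}{8 a^{\frac{5}{2}}}$.

Setting $a = \frac{5}{6}$:
$$I = \frac{27 \sqrt{30} \sqrt{\pi}}{250}.$$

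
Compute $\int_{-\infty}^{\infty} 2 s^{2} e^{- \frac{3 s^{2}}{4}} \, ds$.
$\frac{8 \sqrt{3} \sqrt{\pi}}{9}$

Consider the simpler parametrised integral
$$J(a) = \int_{-\infty}^{\infty} 2 e^{- a s^{2}} \, ds = \frac{2 \sqrt{\pi}}{\sqrt{a}}.$$

Differentiating under the integral sign brings down a factor of $(-s^2)$:
$$\frac{dJ}{da} = \int_{-\infty}^{\infty} - 2 s^{2} e^{- a s^{2}} \, ds = - \frac{\sqrt{\pi}}{a^{\frac{3}{2}}}.$$

The integral on the left is $-I$, so $I = \frac{\sqrt{\pi}}{a^{\frac{3}{2}}}$.

Setting $a = \frac{3}{4}$:
$$I = \frac{8 \sqrt{3} \sqrt{\pi}}{9}.$$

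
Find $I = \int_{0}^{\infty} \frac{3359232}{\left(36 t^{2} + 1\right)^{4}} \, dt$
$87480 \pi$

Begin with the known result
$$J(a) = \int_{0}^{\infty} \frac{2}{a^{2} + t^{2}} \, dt = \frac{\pi}{a}.$$

Differentiating under the integral sign with respect to $a$,
$$\frac{dJ}{da} = \int_{0}^{\infty} - \frac{4 a}{\left(a^{2} + t^{2}\right)^{2}} \, dt = - \frac{\pi}{a^{2}},$$
so $\int_{0}^{\infty} \frac{2}{\left(a^{2} + t^{2}\right)^{2}} \, dt = \frac{\pi}{2 a^{3}}$.

Repeating — each differentiation of $1/(t^2+a^2)^j$ produces $-2ja/(t^2+a^2)^{j+1}$ — and dividing through by $-2ja$ at each step yields, after $3$ differentiations in total,
$$\int_{0}^{\infty} \frac{2}{\left(a^{2} + t^{2}\right)^{4}} \, dt = \frac{5 \pi}{16 a^{7}}.$$

Setting $a = \frac{1}{6}$:
$$I = 87480 \pi.$$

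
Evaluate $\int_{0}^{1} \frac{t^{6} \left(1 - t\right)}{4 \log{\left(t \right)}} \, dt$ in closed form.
$\log{\left(\frac{\sqrt[4]{14}}{2} \right)}$

Consider the one-parameter family: let $I(a) = \int_{0}^{1} \frac{- t^{7} + t^{a}}{4 \log{\left(t \right)}} \, dt$.

Since $\dfrac{\partial}{\partial a}\,t^{a} = t^{a} \ln t$, the $\ln t$ in the denominator cancels and
$$\frac{dI}{da} = \int_{0}^{1} \frac{1}{4} t^{a} \, dt = \frac{1}{4} \left[\frac{t^{a+1}}{a+1}\right]_0^1 = \frac{1}{4 \left(a + 1\right)}.$$

Integrating with respect to $a$ gives $I(a) = \frac{\log{\left(a + 1 \right)}}{4} - \frac{3 \log{\left(2 \right)}}{4} + C$.

At $a = 7$ the integrand is identically $0$, so $I(7) = 0$. The closed form gives $0$, hence $C = 0$.

Setting $a = 6$:
$$I = \log{\left(\frac{\sqrt[4]{14}}{2} \right)}.$$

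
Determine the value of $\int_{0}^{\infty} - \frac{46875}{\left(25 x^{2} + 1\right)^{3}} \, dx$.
$- \frac{28125 \pi}{16}$

Begin with the known result
$$J(a) = \int_{0}^{\infty} - \frac{3}{a^{2} + x^{2}} \, dx = - \frac{3 \pi}{2 a}.$$

Differentiating under the integral sign with respect to $a$,
$$\frac{dJ}{da} = \int_{0}^{\infty} \frac{6 a}{\left(a^{2} + x^{2}\right)^{2}} \, dx = \frac{3 \pi}{2 a^{2}},$$
so $\int_{0}^{\infty} - \frac{3}{\left(a^{2} + x^{2}\right)^{2}} \, dx = - \frac{3 \pi}{4 a^{3}}$.

Repeating — each differentiation of $1/(x^2+a^2)^j$ produces $-2ja/(x^2+a^2)^{j+1}$ — and dividing through by $-2ja$ at each step yields, after $2$ differentiations in total,
$$\int_{0}^{\infty} - \frac{3}{\left(a^{2} + x^{2}\right)^{3}} \, dx = - \frac{9 \pi}{16 a^{5}}.$$

Setting $a = \frac{1}{5}$:
$$I = - \frac{28125 \pi}{16}.$$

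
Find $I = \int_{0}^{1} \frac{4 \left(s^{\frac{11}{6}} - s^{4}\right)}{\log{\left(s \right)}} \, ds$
$- \log{\left(\frac{810000}{83521} \right)}$

Consider the one-parameter family: let $I(a) = \int_{0}^{1} \frac{4 \left(s^{\frac{11}{6}} - s^{a}\right)}{\log{\left(s \right)}} \, ds$.

Since $\dfrac{\partial}{\partial a}\,s^{a} = s^{a} \ln s$, the $\ln s$ in the denominator cancels and
$$\frac{dI}{da} = \int_{0}^{1} -4 s^{a} \, ds = -4 \left[\frac{s^{a+1}}{a+1}\right]_0^1 = - \frac{4}{a + 1}.$$

Integrating with respect to $a$ gives $I(a) = - \log{\left(\frac{1296 \left(a + 1\right)^{4}}{83521} \right)} + C$.

At $a = \frac{11}{6}$ the integrand is identically $0$, so $I(\frac{11}{6}) = 0$. The closed form gives $0$, hence $C = 0$.

Setting $a = 4$:
$$I = - \log{\left(\frac{810000}{83521} \right)}.$$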